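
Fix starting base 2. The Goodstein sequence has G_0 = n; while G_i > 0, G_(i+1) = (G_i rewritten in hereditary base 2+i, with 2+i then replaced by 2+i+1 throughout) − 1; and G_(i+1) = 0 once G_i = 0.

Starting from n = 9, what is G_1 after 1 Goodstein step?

G_0 = 9. HB_2(9) = 2^(2 + 1) + 1. Bump = 82. G_1 = 81.
G_1 = 81. HB_3(81) = 3^(3 + 1). Bump = 1024. G_2 = 1023.

81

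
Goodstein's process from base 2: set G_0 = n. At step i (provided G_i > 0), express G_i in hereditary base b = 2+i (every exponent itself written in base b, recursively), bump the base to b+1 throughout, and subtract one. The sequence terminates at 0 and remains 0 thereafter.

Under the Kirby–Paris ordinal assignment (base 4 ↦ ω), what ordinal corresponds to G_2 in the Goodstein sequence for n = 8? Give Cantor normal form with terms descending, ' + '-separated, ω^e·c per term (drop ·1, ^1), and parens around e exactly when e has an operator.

ω^ω·2 + ω^2·2 + ω·2 + 1

(0) 8|_2 = 2^(2 + 1) ↦ 3^(3 + 1)|_3 = 81 ⇒ 80
(1) 80|_3 = 2·3^3 + 2·3^2 + 2·3 + 2 ↦ 2·4^4 + 2·4^2 + 2·4 + 2|_4 = 554 ⇒ 553
(2) 553|_4 = 2·4^4 + 2·4^2 + 2·4 + 1 ↦ 2·5^5 + 2·5^2 + 2·5 + 1|_5 = 6311 ⇒ 6310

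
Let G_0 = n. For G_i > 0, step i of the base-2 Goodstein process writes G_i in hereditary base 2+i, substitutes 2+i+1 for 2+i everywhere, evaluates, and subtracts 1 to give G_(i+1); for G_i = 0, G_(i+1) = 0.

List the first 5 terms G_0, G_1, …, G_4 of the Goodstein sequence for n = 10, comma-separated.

10, 83, 1025, 15625, 279935

G_0 = 10. HB_2(10) = 2^(2 + 1) + 2. Bump = 84. G_1 = 83.
G_1 = 83. HB_3(83) = 3^(3 + 1) + 2. Bump = 1026. G_2 = 1025.
G_2 = 1025. HB_4(1025) = 4^(4 + 1) + 1. Bump = 15626. G_3 = 15625.
G_3 = 15625. HB_5(15625) = 5^(5 + 1). Bump = 279936. G_4 = 279935.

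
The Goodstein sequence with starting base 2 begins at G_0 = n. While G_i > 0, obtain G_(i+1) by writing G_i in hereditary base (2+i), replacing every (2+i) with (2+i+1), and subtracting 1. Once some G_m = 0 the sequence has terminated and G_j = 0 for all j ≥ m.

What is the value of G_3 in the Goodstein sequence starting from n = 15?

i=0: 15 = 2^(2 + 1) + 2^2 + 2 + 1 (b=2); 2→3: 3^(3 + 1) + 3^3 + 3 + 1 = 112; 112−1 = 111
i=1: 111 = 3^(3 + 1) + 3^3 + 3 (b=3); 3→4: 4^(4 + 1) + 4^4 + 4 = 1284; 1284−1 = 1283
i=2: 1283 = 4^(4 + 1) + 4^4 + 3 (b=4); 4→5: 5^(5 + 1) + 5^5 + 3 = 18753; 18753−1 = 18752
i=3: 18752 = 5^(5 + 1) + 5^5 + 2 (b=5); 5→6: 6^(6 + 1) + 6^6 + 2 = 326594; 326594−1 = 326593

18752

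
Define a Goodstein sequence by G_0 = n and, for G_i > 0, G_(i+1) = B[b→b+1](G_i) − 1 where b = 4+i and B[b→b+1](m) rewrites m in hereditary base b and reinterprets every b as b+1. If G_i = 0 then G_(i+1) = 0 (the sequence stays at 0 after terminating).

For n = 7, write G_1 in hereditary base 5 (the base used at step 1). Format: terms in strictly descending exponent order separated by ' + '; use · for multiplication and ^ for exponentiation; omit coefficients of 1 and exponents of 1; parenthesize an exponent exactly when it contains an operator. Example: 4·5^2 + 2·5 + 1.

5 + 2

[0] 7 ≡ 4 + 3 (base 4). Lift 5: 8. −1: 7.
[1] 7 ≡ 5 + 2 (base 5). Lift 6: 8. −1: 7.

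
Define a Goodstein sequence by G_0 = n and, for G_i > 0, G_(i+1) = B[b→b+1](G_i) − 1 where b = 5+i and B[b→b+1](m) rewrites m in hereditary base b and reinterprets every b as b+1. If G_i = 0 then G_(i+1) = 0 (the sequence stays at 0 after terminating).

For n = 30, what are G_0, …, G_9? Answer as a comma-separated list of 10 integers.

30, 41, 53, 67, 83, 101, 121, 143, 153, 163

30 —HB5→ 5^2 + 5 —bump→ 6^2 + 6 = 42 —(−1)→ 41
41 —HB6→ 6^2 + 5 —bump→ 7^2 + 5 = 54 —(−1)→ 53
53 —HB7→ 7^2 + 4 —bump→ 8^2 + 4 = 68 —(−1)→ 67
67 —HB8→ 8^2 + 3 —bump→ 9^2 + 3 = 84 —(−1)→ 83
83 —HB9→ 9^2 + 2 —bump→ 10^2 + 2 = 102 —(−1)→ 101
101 —HB10→ 10^2 + 1 —bump→ 11^2 + 1 = 122 —(−1)→ 121
121 —HB11→ 11^2 —bump→ 12^2 = 144 —(−1)→ 143
143 —HB12→ 11·12 + 11 —bump→ 11·13 + 11 = 154 —(−1)→ 153
153 —HB13→ 11·13 + 10 —bump→ 11·14 + 10 = 164 —(−1)→ 163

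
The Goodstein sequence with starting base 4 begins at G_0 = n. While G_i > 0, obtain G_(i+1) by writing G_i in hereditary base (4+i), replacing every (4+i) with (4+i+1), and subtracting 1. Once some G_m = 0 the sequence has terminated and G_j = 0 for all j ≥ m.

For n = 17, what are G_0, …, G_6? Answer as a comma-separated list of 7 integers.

17, 25, 35, 39, 43, 47, 51

17 —HB4→ 4^2 + 1 —bump→ 5^2 + 1 = 26 —(−1)→ 25
25 —HB5→ 5^2 —bump→ 6^2 = 36 —(−1)→ 35
35 —HB6→ 5·6 + 5 —bump→ 5·7 + 5 = 40 —(−1)→ 39
39 —HB7→ 5·7 + 4 —bump→ 5·8 + 4 = 44 —(−1)→ 43
43 —HB8→ 5·8 + 3 —bump→ 5·9 + 3 = 48 —(−1)→ 47
47 —HB9→ 5·9 + 2 —bump→ 5·10 + 2 = 52 —(−1)→ 51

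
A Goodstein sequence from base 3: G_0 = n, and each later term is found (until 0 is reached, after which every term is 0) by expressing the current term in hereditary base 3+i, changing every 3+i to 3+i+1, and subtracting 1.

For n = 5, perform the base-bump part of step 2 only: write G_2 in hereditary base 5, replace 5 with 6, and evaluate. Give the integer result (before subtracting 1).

[0] 5 ≡ 3 + 2 (base 3). Lift 4: 6. −1: 5.
[1] 5 ≡ 4 + 1 (base 4). Lift 5: 6. −1: 5.
[2] 5 ≡ 5 (base 5). Lift 6: 6. −1: 5.

6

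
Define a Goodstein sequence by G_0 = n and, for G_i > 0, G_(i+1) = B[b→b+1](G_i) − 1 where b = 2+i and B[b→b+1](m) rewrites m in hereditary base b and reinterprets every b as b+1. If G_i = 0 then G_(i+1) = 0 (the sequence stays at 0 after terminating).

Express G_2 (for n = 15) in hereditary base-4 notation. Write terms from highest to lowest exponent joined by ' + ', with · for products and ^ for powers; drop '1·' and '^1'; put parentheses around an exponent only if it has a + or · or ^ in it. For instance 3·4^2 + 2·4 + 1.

base 2: 15 = 2^(2 + 1) + 2^2 + 2 + 1; at 3: 3^(3 + 1) + 3^3 + 3 + 1 = 112; next = 111
base 3: 111 = 3^(3 + 1) + 3^3 + 3; at 4: 4^(4 + 1) + 4^4 + 4 = 1284; next = 1283

4^(4 + 1) + 4^4 + 3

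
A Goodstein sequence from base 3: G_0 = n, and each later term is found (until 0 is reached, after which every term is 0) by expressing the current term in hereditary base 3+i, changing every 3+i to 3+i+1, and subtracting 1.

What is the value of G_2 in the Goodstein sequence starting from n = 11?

25

G_0=11  [base 3] 3^2 + 2  →[3↦4]→  4^2 + 2 = 18  −1 ⇒ G_1=17
G_1=17  [base 4] 4^2 + 1  →[4↦5]→  5^2 + 1 = 26  −1 ⇒ G_2=25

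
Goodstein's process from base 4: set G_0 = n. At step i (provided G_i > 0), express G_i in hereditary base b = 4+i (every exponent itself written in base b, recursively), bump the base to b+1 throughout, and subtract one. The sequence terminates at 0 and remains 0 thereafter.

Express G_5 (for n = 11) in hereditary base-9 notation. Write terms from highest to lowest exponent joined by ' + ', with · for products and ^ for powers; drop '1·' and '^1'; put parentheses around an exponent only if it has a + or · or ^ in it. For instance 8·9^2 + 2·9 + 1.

9 + 6

(0) 11|_4 = 2·4 + 3 ↦ 2·5 + 3|_5 = 13 ⇒ 12
(1) 12|_5 = 2·5 + 2 ↦ 2·6 + 2|_6 = 14 ⇒ 13
(2) 13|_6 = 2·6 + 1 ↦ 2·7 + 1|_7 = 15 ⇒ 14
(3) 14|_7 = 2·7 ↦ 2·8|_8 = 16 ⇒ 15
(4) 15|_8 = 8 + 7 ↦ 9 + 7|_9 = 16 ⇒ 15
(5) 15|_9 = 9 + 6 ↦ 10 + 6|_10 = 16 ⇒ 15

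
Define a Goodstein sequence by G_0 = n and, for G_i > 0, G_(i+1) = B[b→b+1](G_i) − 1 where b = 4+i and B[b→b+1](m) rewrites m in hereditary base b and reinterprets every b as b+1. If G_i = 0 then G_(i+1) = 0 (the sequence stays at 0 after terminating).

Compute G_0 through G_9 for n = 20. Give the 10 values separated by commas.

20, 29, 39, 51, 65, 81, 99, 107, 115, 123

i=0: 20 = 4^2 + 4 (b=4); 4→5: 5^2 + 5 = 30; 30−1 = 29
i=1: 29 = 5^2 + 4 (b=5); 5→6: 6^2 + 4 = 40; 40−1 = 39
i=2: 39 = 6^2 + 3 (b=6); 6→7: 7^2 + 3 = 52; 52−1 = 51
i=3: 51 = 7^2 + 2 (b=7); 7→8: 8^2 + 2 = 66; 66−1 = 65
i=4: 65 = 8^2 + 1 (b=8); 8→9: 9^2 + 1 = 82; 82−1 = 81
i=5: 81 = 9^2 (b=9); 9→10: 10^2 = 100; 100−1 = 99
i=6: 99 = 9·10 + 9 (b=10); 10→11: 9·11 + 9 = 108; 108−1 = 107
i=7: 107 = 9·11 + 8 (b=11); 11→12: 9·12 + 8 = 116; 116−1 = 115
i=8: 115 = 9·12 + 7 (b=12); 12→13: 9·13 + 7 = 124; 124−1 = 123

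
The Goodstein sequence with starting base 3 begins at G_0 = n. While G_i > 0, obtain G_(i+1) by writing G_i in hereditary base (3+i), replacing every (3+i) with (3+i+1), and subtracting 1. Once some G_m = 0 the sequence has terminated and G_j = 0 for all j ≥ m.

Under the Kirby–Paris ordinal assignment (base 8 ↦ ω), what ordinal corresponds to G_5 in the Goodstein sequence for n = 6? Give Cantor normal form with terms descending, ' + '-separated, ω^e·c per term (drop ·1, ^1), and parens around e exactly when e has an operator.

7

6 —HB3→ 2·3 —bump→ 2·4 = 8 —(−1)→ 7
7 —HB4→ 4 + 3 —bump→ 5 + 3 = 8 —(−1)→ 7
7 —HB5→ 5 + 2 —bump→ 6 + 2 = 8 —(−1)→ 7
7 —HB6→ 6 + 1 —bump→ 7 + 1 = 8 —(−1)→ 7
7 —HB7→ 7 —bump→ 8 = 8 —(−1)→ 7
7 —HB8→ 7 —bump→ 7 = 7 —(−1)→ 6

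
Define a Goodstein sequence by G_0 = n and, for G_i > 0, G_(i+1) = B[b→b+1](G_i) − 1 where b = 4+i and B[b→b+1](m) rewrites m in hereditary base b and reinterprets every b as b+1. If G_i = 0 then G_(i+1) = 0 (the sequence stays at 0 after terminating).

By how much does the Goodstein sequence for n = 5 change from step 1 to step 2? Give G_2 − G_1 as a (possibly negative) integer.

0

G_0 = 5. HB_4(5) = 4 + 1. Bump = 6. G_1 = 5.
G_1 = 5. HB_5(5) = 5. Bump = 6. G_2 = 5.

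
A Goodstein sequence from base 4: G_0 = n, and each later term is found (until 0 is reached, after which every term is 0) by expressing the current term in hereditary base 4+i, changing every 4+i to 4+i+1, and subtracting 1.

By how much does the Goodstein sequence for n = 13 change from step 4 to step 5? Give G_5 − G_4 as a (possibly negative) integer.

1

G_0=13  [base 4] 3·4 + 1  →[4↦5]→  3·5 + 1 = 16  −1 ⇒ G_1=15
G_1=15  [base 5] 3·5  →[5↦6]→  3·6 = 18  −1 ⇒ G_2=17
G_2=17  [base 6] 2·6 + 5  →[6↦7]→  2·7 + 5 = 19  −1 ⇒ G_3=18
G_3=18  [base 7] 2·7 + 4  →[7↦8]→  2·8 + 4 = 20  −1 ⇒ G_4=19
G_4=19  [base 8] 2·8 + 3  →[8↦9]→  2·9 + 3 = 21  −1 ⇒ G_5=20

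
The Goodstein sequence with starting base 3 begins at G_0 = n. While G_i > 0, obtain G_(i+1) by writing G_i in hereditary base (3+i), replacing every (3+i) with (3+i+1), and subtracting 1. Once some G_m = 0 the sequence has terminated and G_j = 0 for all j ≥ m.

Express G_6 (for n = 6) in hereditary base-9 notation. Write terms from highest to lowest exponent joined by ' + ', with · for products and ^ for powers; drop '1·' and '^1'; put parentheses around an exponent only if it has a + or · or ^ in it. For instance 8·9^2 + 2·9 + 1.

i=0: 6 = 2·3 (b=3); 3→4: 2·4 = 8; 8−1 = 7
i=1: 7 = 4 + 3 (b=4); 4→5: 5 + 3 = 8; 8−1 = 7
i=2: 7 = 5 + 2 (b=5); 5→6: 6 + 2 = 8; 8−1 = 7
i=3: 7 = 6 + 1 (b=6); 6→7: 7 + 1 = 8; 8−1 = 7
i=4: 7 = 7 (b=7); 7→8: 8 = 8; 8−1 = 7
i=5: 7 = 7 (b=8); 8→9: 7 = 7; 7−1 = 6

6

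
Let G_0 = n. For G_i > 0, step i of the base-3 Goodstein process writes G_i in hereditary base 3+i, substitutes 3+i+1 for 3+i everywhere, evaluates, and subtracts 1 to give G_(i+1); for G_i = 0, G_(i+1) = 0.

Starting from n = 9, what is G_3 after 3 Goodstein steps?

19

9 —HB3→ 3^2 —bump→ 4^2 = 16 —(−1)→ 15
15 —HB4→ 3·4 + 3 —bump→ 3·5 + 3 = 18 —(−1)→ 17
17 —HB5→ 3·5 + 2 —bump→ 3·6 + 2 = 20 —(−1)→ 19
19 —HB6→ 3·6 + 1 —bump→ 3·7 + 1 = 22 —(−1)→ 21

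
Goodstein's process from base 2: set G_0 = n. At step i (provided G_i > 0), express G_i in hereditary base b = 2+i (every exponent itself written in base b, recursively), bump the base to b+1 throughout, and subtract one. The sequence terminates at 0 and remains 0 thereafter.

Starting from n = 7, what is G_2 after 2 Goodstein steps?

259

(0) 7|_2 = 2^2 + 2 + 1 ↦ 3^3 + 3 + 1|_3 = 31 ⇒ 30
(1) 30|_3 = 3^3 + 3 ↦ 4^4 + 4|_4 = 260 ⇒ 259
(2) 259|_4 = 4^4 + 3 ↦ 5^5 + 3|_5 = 3128 ⇒ 3127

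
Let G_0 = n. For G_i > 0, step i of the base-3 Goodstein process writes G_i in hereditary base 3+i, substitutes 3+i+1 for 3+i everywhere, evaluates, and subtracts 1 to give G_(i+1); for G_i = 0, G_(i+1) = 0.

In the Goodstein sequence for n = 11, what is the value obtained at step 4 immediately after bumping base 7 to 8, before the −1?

G_0=11  [base 3] 3^2 + 2  →[3↦4]→  4^2 + 2 = 18  −1 ⇒ G_1=17
G_1=17  [base 4] 4^2 + 1  →[4↦5]→  5^2 + 1 = 26  −1 ⇒ G_2=25
G_2=25  [base 5] 5^2  →[5↦6]→  6^2 = 36  −1 ⇒ G_3=35
G_3=35  [base 6] 5·6 + 5  →[6↦7]→  5·7 + 5 = 40  −1 ⇒ G_4=39
G_4=39  [base 7] 5·7 + 4  →[7↦8]→  5·8 + 4 = 44  −1 ⇒ G_5=43

44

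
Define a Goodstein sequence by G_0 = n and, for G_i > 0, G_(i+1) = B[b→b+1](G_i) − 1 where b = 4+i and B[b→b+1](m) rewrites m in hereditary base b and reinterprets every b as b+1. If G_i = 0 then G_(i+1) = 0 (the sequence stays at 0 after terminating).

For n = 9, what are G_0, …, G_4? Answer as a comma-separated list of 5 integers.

[0] 9 ≡ 2·4 + 1 (base 4). Lift 5: 11. −1: 10.
[1] 10 ≡ 2·5 (base 5). Lift 6: 12. −1: 11.
[2] 11 ≡ 6 + 5 (base 6). Lift 7: 12. −1: 11.
[3] 11 ≡ 7 + 4 (base 7). Lift 8: 12. −1: 11.

9, 10, 11, 11, 11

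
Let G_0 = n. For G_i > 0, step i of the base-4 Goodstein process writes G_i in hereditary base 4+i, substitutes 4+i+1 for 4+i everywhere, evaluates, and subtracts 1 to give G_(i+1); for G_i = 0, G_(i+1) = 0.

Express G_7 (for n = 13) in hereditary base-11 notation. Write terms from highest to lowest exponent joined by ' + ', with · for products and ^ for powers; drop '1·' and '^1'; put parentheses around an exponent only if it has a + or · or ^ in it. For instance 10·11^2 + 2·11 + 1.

13 —HB4→ 3·4 + 1 —bump→ 3·5 + 1 = 16 —(−1)→ 15
15 —HB5→ 3·5 —bump→ 3·6 = 18 —(−1)→ 17
17 —HB6→ 2·6 + 5 —bump→ 2·7 + 5 = 19 —(−1)→ 18
18 —HB7→ 2·7 + 4 —bump→ 2·8 + 4 = 20 —(−1)→ 19
19 —HB8→ 2·8 + 3 —bump→ 2·9 + 3 = 21 —(−1)→ 20
20 —HB9→ 2·9 + 2 —bump→ 2·10 + 2 = 22 —(−1)→ 21
21 —HB10→ 2·10 + 1 —bump→ 2·11 + 1 = 23 —(−1)→ 22

2·11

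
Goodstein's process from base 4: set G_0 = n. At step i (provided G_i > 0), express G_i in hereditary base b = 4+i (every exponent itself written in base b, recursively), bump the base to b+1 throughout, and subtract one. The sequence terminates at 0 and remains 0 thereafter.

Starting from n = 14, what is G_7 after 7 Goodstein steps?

24

14 —HB4→ 3·4 + 2 —bump→ 3·5 + 2 = 17 —(−1)→ 16
16 —HB5→ 3·5 + 1 —bump→ 3·6 + 1 = 19 —(−1)→ 18
18 —HB6→ 3·6 —bump→ 3·7 = 21 —(−1)→ 20
20 —HB7→ 2·7 + 6 —bump→ 2·8 + 6 = 22 —(−1)→ 21
21 —HB8→ 2·8 + 5 —bump→ 2·9 + 5 = 23 —(−1)→ 22
22 —HB9→ 2·9 + 4 —bump→ 2·10 + 4 = 24 —(−1)→ 23
23 —HB10→ 2·10 + 3 —bump→ 2·11 + 3 = 25 —(−1)→ 24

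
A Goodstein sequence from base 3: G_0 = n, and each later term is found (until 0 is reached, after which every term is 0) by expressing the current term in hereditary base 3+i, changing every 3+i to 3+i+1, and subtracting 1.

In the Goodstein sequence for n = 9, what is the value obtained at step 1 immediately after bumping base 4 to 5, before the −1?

18

step 0: 9 = 3^2; sub 4 for 3: 4^2; = 16; G_1 = 16−1 = 15
step 1: 15 = 3·4 + 3; sub 5 for 4: 3·5 + 3; = 18; G_2 = 18−1 = 17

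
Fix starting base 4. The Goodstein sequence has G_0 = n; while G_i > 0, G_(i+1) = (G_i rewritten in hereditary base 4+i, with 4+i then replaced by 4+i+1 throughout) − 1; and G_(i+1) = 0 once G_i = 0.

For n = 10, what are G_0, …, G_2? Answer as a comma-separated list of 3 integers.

10, 11, 12

base 4: 10 = 2·4 + 2; at 5: 2·5 + 2 = 12; next = 11
base 5: 11 = 2·5 + 1; at 6: 2·6 + 1 = 13; next = 12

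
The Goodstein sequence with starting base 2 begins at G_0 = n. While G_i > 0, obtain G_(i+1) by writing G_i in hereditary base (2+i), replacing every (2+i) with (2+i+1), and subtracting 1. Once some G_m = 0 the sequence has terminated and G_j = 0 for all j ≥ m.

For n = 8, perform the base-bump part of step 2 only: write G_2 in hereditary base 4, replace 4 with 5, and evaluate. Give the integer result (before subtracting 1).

base 2: 8 = 2^(2 + 1); at 3: 3^(3 + 1) = 81; next = 80
base 3: 80 = 2·3^3 + 2·3^2 + 2·3 + 2; at 4: 2·4^4 + 2·4^2 + 2·4 + 2 = 554; next = 553
base 4: 553 = 2·4^4 + 2·4^2 + 2·4 + 1; at 5: 2·5^5 + 2·5^2 + 2·5 + 1 = 6311; next = 6310

6311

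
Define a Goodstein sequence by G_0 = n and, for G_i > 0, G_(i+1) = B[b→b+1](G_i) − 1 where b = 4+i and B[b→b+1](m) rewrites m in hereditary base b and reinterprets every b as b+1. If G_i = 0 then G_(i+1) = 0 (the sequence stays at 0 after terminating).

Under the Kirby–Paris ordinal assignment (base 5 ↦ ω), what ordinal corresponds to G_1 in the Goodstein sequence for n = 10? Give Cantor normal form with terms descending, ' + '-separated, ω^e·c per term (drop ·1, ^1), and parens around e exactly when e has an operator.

base 4: 10 = 2·4 + 2; at 5: 2·5 + 2 = 12; next = 11
base 5: 11 = 2·5 + 1; at 6: 2·6 + 1 = 13; next = 12

ω·2 + 1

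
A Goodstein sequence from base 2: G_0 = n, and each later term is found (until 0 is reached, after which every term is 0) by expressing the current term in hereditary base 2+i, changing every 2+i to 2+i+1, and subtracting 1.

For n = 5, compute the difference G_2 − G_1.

228

5 —HB2→ 2^2 + 1 —bump→ 3^3 + 1 = 28 —(−1)→ 27
27 —HB3→ 3^3 —bump→ 4^4 = 256 —(−1)→ 255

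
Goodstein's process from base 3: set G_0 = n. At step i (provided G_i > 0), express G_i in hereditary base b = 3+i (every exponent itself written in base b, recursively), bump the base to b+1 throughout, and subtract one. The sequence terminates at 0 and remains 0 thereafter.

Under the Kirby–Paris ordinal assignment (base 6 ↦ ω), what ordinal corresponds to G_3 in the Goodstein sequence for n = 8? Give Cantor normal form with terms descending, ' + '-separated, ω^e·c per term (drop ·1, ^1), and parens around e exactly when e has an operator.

(0) 8|_3 = 2·3 + 2 ↦ 2·4 + 2|_4 = 10 ⇒ 9
(1) 9|_4 = 2·4 + 1 ↦ 2·5 + 1|_5 = 11 ⇒ 10
(2) 10|_5 = 2·5 ↦ 2·6|_6 = 12 ⇒ 11
(3) 11|_6 = 6 + 5 ↦ 7 + 5|_7 = 12 ⇒ 11

ω + 5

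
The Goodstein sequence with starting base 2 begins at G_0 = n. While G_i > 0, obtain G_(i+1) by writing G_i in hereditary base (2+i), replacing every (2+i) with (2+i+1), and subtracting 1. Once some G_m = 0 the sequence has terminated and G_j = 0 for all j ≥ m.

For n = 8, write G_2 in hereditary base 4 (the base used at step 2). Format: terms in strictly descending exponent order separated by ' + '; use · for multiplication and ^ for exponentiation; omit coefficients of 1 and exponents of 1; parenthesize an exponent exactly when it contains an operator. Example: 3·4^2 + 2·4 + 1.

2·4^4 + 2·4^2 + 2·4 + 1

8 —HB2→ 2^(2 + 1) —bump→ 3^(3 + 1) = 81 —(−1)→ 80
80 —HB3→ 2·3^3 + 2·3^2 + 2·3 + 2 —bump→ 2·4^4 + 2·4^2 + 2·4 + 2 = 554 —(−1)→ 553
553 —HB4→ 2·4^4 + 2·4^2 + 2·4 + 1 —bump→ 2·5^5 + 2·5^2 + 2·5 + 1 = 6311 —(−1)→ 6310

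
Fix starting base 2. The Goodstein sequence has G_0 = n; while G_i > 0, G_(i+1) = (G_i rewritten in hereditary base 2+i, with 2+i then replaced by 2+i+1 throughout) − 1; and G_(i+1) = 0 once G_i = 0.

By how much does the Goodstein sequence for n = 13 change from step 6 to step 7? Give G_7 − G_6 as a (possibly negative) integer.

3352567376

G_0=13  [base 2] 2^(2 + 1) + 2^2 + 1  →[2↦3]→  3^(3 + 1) + 3^3 + 1 = 109  −1 ⇒ G_1=108
G_1=108  [base 3] 3^(3 + 1) + 3^3  →[3↦4]→  4^(4 + 1) + 4^4 = 1280  −1 ⇒ G_2=1279
G_2=1279  [base 4] 4^(4 + 1) + 3·4^3 + 3·4^2 + 3·4 + 3  →[4↦5]→  5^(5 + 1) + 3·5^3 + 3·5^2 + 3·5 + 3 = 16093  −1 ⇒ G_3=16092
G_3=16092  [base 5] 5^(5 + 1) + 3·5^3 + 3·5^2 + 3·5 + 2  →[5↦6]→  6^(6 + 1) + 3·6^3 + 3·6^2 + 3·6 + 2 = 280712  −1 ⇒ G_4=280711
G_4=280711  [base 6] 6^(6 + 1) + 3·6^3 + 3·6^2 + 3·6 + 1  →[6↦7]→  7^(7 + 1) + 3·7^3 + 3·7^2 + 3·7 + 1 = 5765999  −1 ⇒ G_5=5765998
G_5=5765998  [base 7] 7^(7 + 1) + 3·7^3 + 3·7^2 + 3·7  →[7↦8]→  8^(8 + 1) + 3·8^3 + 3·8^2 + 3·8 = 134219480  −1 ⇒ G_6=134219479
G_6=134219479  [base 8] 8^(8 + 1) + 3·8^3 + 3·8^2 + 2·8 + 7  →[8↦9]→  9^(9 + 1) + 3·9^3 + 3·9^2 + 2·9 + 7 = 3486786856  −1 ⇒ G_7=3486786855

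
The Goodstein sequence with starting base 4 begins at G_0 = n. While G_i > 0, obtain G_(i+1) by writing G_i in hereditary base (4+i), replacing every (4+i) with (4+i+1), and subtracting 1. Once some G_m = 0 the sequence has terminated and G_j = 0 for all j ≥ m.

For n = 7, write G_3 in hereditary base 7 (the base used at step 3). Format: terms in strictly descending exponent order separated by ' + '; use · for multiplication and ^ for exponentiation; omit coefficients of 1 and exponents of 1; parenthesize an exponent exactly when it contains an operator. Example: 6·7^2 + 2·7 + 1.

7

(0) 7|_4 = 4 + 3 ↦ 5 + 3|_5 = 8 ⇒ 7
(1) 7|_5 = 5 + 2 ↦ 6 + 2|_6 = 8 ⇒ 7
(2) 7|_6 = 6 + 1 ↦ 7 + 1|_7 = 8 ⇒ 7
(3) 7|_7 = 7 ↦ 8|_8 = 8 ⇒ 7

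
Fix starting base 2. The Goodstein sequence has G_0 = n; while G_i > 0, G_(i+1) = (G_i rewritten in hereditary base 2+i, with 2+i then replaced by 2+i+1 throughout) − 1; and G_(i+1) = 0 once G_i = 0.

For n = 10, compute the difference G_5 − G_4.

G_0=10  [base 2] 2^(2 + 1) + 2  →[2↦3]→  3^(3 + 1) + 3 = 84  −1 ⇒ G_1=83
G_1=83  [base 3] 3^(3 + 1) + 2  →[3↦4]→  4^(4 + 1) + 2 = 1026  −1 ⇒ G_2=1025
G_2=1025  [base 4] 4^(4 + 1) + 1  →[4↦5]→  5^(5 + 1) + 1 = 15626  −1 ⇒ G_3=15625
G_3=15625  [base 5] 5^(5 + 1)  →[5↦6]→  6^(6 + 1) = 279936  −1 ⇒ G_4=279935
G_4=279935  [base 6] 5·6^6 + 5·6^5 + 5·6^4 + 5·6^3 + 5·6^2 + 5·6 + 5  →[6↦7]→  5·7^7 + 5·7^5 + 5·7^4 + 5·7^3 + 5·7^2 + 5·7 + 5 = 4215755  −1 ⇒ G_5=4215754

3935819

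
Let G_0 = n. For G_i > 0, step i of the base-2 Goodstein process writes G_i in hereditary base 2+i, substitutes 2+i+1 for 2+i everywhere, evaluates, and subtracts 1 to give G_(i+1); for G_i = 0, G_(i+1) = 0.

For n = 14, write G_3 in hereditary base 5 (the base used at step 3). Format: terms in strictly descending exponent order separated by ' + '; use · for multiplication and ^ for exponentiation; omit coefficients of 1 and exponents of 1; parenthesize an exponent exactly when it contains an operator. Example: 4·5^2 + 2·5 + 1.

5^(5 + 1) + 5^5

[0] 14 ≡ 2^(2 + 1) + 2^2 + 2 (base 2). Lift 3: 111. −1: 110.
[1] 110 ≡ 3^(3 + 1) + 3^3 + 2 (base 3). Lift 4: 1282. −1: 1281.
[2] 1281 ≡ 4^(4 + 1) + 4^4 + 1 (base 4). Lift 5: 18751. −1: 18750.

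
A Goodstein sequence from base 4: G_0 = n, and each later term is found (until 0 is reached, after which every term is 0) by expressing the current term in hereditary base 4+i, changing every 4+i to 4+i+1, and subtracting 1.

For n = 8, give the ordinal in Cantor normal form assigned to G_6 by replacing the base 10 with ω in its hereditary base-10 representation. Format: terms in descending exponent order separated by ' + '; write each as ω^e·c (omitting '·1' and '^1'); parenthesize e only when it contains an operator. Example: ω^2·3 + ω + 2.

8 —HB4→ 2·4 —bump→ 2·5 = 10 —(−1)→ 9
9 —HB5→ 5 + 4 —bump→ 6 + 4 = 10 —(−1)→ 9
9 —HB6→ 6 + 3 —bump→ 7 + 3 = 10 —(−1)→ 9
9 —HB7→ 7 + 2 —bump→ 8 + 2 = 10 —(−1)→ 9
9 —HB8→ 8 + 1 —bump→ 9 + 1 = 10 —(−1)→ 9
9 —HB9→ 9 —bump→ 10 = 10 —(−1)→ 9

9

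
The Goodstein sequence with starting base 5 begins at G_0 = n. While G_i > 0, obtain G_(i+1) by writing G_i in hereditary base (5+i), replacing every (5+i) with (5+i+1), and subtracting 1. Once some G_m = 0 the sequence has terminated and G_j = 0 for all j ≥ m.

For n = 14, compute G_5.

(0) 14|_5 = 2·5 + 4 ↦ 2·6 + 4|_6 = 16 ⇒ 15
(1) 15|_6 = 2·6 + 3 ↦ 2·7 + 3|_7 = 17 ⇒ 16
(2) 16|_7 = 2·7 + 2 ↦ 2·8 + 2|_8 = 18 ⇒ 17
(3) 17|_8 = 2·8 + 1 ↦ 2·9 + 1|_9 = 19 ⇒ 18
(4) 18|_9 = 2·9 ↦ 2·10|_10 = 20 ⇒ 19
(5) 19|_10 = 10 + 9 ↦ 11 + 9|_11 = 20 ⇒ 19

19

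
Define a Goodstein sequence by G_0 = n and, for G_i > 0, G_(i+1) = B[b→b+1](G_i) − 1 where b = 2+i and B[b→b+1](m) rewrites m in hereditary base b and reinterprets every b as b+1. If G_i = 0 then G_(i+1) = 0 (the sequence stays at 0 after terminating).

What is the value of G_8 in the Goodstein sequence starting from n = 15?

step 0: 15 = 2^(2 + 1) + 2^2 + 2 + 1; sub 3 for 2: 3^(3 + 1) + 3^3 + 3 + 1; = 112; G_1 = 112−1 = 111
step 1: 111 = 3^(3 + 1) + 3^3 + 3; sub 4 for 3: 4^(4 + 1) + 4^4 + 4; = 1284; G_2 = 1284−1 = 1283
step 2: 1283 = 4^(4 + 1) + 4^4 + 3; sub 5 for 4: 5^(5 + 1) + 5^5 + 3; = 18753; G_3 = 18753−1 = 18752
step 3: 18752 = 5^(5 + 1) + 5^5 + 2; sub 6 for 5: 6^(6 + 1) + 6^6 + 2; = 326594; G_4 = 326594−1 = 326593
step 4: 326593 = 6^(6 + 1) + 6^6 + 1; sub 7 for 6: 7^(7 + 1) + 7^7 + 1; = 6588345; G_5 = 6588345−1 = 6588344
step 5: 6588344 = 7^(7 + 1) + 7^7; sub 8 for 7: 8^(8 + 1) + 8^8; = 150994944; G_6 = 150994944−1 = 150994943
step 6: 150994943 = 8^(8 + 1) + 7·8^7 + 7·8^6 + 7·8^5 + 7·8^4 + 7·8^3 + 7·8^2 + 7·8 + 7; sub 9 for 8: 9^(9 + 1) + 7·9^7 + 7·9^6 + 7·9^5 + 7·9^4 + 7·9^3 + 7·9^2 + 7·9 + 7; = 3524450281; G_7 = 3524450281−1 = 3524450280
step 7: 3524450280 = 9^(9 + 1) + 7·9^7 + 7·9^6 + 7·9^5 + 7·9^4 + 7·9^3 + 7·9^2 + 7·9 + 6; sub 10 for 9: 10^(10 + 1) + 7·10^7 + 7·10^6 + 7·10^5 + 7·10^4 + 7·10^3 + 7·10^2 + 7·10 + 6; = 100077777776; G_8 = 100077777776−1 = 100077777775

100077777775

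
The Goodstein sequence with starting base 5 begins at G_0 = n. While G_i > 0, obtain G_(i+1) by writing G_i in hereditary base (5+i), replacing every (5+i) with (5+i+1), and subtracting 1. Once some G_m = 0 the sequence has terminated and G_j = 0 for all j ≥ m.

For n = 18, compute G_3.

24

i=0: 18 = 3·5 + 3 (b=5); 5→6: 3·6 + 3 = 21; 21−1 = 20
i=1: 20 = 3·6 + 2 (b=6); 6→7: 3·7 + 2 = 23; 23−1 = 22
i=2: 22 = 3·7 + 1 (b=7); 7→8: 3·8 + 1 = 25; 25−1 = 24
i=3: 24 = 3·8 (b=8); 8→9: 3·9 = 27; 27−1 = 26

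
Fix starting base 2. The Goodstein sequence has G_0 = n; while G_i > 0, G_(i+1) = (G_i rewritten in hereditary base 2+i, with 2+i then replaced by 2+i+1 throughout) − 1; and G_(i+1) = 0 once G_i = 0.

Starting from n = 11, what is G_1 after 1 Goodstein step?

84

base 2: 11 = 2^(2 + 1) + 2 + 1; at 3: 3^(3 + 1) + 3 + 1 = 85; next = 84
base 3: 84 = 3^(3 + 1) + 3; at 4: 4^(4 + 1) + 4 = 1028; next = 1027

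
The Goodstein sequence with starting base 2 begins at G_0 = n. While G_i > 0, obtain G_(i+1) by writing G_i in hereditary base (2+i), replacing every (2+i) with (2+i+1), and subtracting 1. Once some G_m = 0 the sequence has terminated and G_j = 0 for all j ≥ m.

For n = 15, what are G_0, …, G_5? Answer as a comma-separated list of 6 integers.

i=0: 15 = 2^(2 + 1) + 2^2 + 2 + 1 (b=2); 2→3: 3^(3 + 1) + 3^3 + 3 + 1 = 112; 112−1 = 111
i=1: 111 = 3^(3 + 1) + 3^3 + 3 (b=3); 3→4: 4^(4 + 1) + 4^4 + 4 = 1284; 1284−1 = 1283
i=2: 1283 = 4^(4 + 1) + 4^4 + 3 (b=4); 4→5: 5^(5 + 1) + 5^5 + 3 = 18753; 18753−1 = 18752
i=3: 18752 = 5^(5 + 1) + 5^5 + 2 (b=5); 5→6: 6^(6 + 1) + 6^6 + 2 = 326594; 326594−1 = 326593
i=4: 326593 = 6^(6 + 1) + 6^6 + 1 (b=6); 6→7: 7^(7 + 1) + 7^7 + 1 = 6588345; 6588345−1 = 6588344

15, 111, 1283, 18752, 326593, 6588344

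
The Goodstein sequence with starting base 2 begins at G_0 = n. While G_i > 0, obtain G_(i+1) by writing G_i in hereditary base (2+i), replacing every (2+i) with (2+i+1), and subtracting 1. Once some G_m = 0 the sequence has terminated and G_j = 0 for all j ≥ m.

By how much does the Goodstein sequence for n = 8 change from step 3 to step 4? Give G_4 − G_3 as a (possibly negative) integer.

G_0=8  [base 2] 2^(2 + 1)  →[2↦3]→  3^(3 + 1) = 81  −1 ⇒ G_1=80
G_1=80  [base 3] 2·3^3 + 2·3^2 + 2·3 + 2  →[3↦4]→  2·4^4 + 2·4^2 + 2·4 + 2 = 554  −1 ⇒ G_2=553
G_2=553  [base 4] 2·4^4 + 2·4^2 + 2·4 + 1  →[4↦5]→  2·5^5 + 2·5^2 + 2·5 + 1 = 6311  −1 ⇒ G_3=6310
G_3=6310  [base 5] 2·5^5 + 2·5^2 + 2·5  →[5↦6]→  2·6^6 + 2·6^2 + 2·6 = 93396  −1 ⇒ G_4=93395

87085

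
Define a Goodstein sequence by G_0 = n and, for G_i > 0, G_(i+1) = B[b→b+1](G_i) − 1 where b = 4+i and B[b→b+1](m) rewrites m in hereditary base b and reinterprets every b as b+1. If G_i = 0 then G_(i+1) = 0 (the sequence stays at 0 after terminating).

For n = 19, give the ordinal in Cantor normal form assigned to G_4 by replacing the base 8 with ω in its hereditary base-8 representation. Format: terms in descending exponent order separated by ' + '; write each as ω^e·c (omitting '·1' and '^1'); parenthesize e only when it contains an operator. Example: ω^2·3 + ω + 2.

ω·7 + 7

G_0=19  [base 4] 4^2 + 3  →[4↦5]→  5^2 + 3 = 28  −1 ⇒ G_1=27
G_1=27  [base 5] 5^2 + 2  →[5↦6]→  6^2 + 2 = 38  −1 ⇒ G_2=37
G_2=37  [base 6] 6^2 + 1  →[6↦7]→  7^2 + 1 = 50  −1 ⇒ G_3=49
G_3=49  [base 7] 7^2  →[7↦8]→  8^2 = 64  −1 ⇒ G_4=63
G_4=63  [base 8] 7·8 + 7  →[8↦9]→  7·9 + 7 = 70  −1 ⇒ G_5=69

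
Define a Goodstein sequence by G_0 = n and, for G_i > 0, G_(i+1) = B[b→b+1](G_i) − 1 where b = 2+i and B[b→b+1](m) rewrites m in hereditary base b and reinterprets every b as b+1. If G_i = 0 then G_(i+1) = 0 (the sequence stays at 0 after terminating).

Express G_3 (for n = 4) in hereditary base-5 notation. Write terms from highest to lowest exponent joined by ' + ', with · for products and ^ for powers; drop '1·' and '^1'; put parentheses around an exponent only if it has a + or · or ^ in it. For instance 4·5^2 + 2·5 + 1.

G_0 = 4. HB_2(4) = 2^2. Bump = 27. G_1 = 26.
G_1 = 26. HB_3(26) = 2·3^2 + 2·3 + 2. Bump = 42. G_2 = 41.
G_2 = 41. HB_4(41) = 2·4^2 + 2·4 + 1. Bump = 61. G_3 = 60.
G_3 = 60. HB_5(60) = 2·5^2 + 2·5. Bump = 84. G_4 = 83.

2·5^2 + 2·5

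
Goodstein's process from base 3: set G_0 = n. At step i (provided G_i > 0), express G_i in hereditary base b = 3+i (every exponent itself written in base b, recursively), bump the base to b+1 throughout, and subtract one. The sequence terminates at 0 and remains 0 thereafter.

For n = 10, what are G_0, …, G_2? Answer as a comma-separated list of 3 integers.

10, 16, 24

G_0=10  [base 3] 3^2 + 1  →[3↦4]→  4^2 + 1 = 17  −1 ⇒ G_1=16
G_1=16  [base 4] 4^2  →[4↦5]→  5^2 = 25  −1 ⇒ G_2=24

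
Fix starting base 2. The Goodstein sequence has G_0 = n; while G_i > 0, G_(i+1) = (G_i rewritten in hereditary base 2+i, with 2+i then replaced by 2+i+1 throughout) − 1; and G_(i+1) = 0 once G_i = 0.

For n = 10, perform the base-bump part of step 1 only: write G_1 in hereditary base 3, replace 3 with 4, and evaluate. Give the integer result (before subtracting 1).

(0) 10|_2 = 2^(2 + 1) + 2 ↦ 3^(3 + 1) + 3|_3 = 84 ⇒ 83
(1) 83|_3 = 3^(3 + 1) + 2 ↦ 4^(4 + 1) + 2|_4 = 1026 ⇒ 1025

1026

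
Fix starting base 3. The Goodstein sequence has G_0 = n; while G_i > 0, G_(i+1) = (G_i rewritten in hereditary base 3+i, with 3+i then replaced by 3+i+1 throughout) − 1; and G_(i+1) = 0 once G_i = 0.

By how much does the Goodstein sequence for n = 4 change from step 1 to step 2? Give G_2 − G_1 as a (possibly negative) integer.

0

G_0 = 4. HB_3(4) = 3 + 1. Bump = 5. G_1 = 4.
G_1 = 4. HB_4(4) = 4. Bump = 5. G_2 = 4.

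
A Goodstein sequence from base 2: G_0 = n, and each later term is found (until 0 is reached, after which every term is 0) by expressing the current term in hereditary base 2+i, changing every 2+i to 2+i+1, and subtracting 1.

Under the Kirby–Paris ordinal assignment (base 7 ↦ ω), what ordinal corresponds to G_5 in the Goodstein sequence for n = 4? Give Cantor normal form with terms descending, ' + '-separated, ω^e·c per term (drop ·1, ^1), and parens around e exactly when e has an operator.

[0] 4 ≡ 2^2 (base 2). Lift 3: 27. −1: 26.
[1] 26 ≡ 2·3^2 + 2·3 + 2 (base 3). Lift 4: 42. −1: 41.
[2] 41 ≡ 2·4^2 + 2·4 + 1 (base 4). Lift 5: 61. −1: 60.
[3] 60 ≡ 2·5^2 + 2·5 (base 5). Lift 6: 84. −1: 83.
[4] 83 ≡ 2·6^2 + 6 + 5 (base 6). Lift 7: 110. −1: 109.
[5] 109 ≡ 2·7^2 + 7 + 4 (base 7). Lift 8: 140. −1: 139.

ω^2·2 + ω + 4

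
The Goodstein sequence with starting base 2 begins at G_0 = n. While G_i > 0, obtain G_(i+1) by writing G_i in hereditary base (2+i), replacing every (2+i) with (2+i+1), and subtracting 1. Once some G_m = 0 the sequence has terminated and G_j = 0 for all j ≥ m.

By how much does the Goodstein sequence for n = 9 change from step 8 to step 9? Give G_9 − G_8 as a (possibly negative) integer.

825935012890

G_0 = 9. HB_2(9) = 2^(2 + 1) + 1. Bump = 82. G_1 = 81.
G_1 = 81. HB_3(81) = 3^(3 + 1). Bump = 1024. G_2 = 1023.
G_2 = 1023. HB_4(1023) = 3·4^4 + 3·4^3 + 3·4^2 + 3·4 + 3. Bump = 9843. G_3 = 9842.
G_3 = 9842. HB_5(9842) = 3·5^5 + 3·5^3 + 3·5^2 + 3·5 + 2. Bump = 140744. G_4 = 140743.
G_4 = 140743. HB_6(140743) = 3·6^6 + 3·6^3 + 3·6^2 + 3·6 + 1. Bump = 2471827. G_5 = 2471826.
G_5 = 2471826. HB_7(2471826) = 3·7^7 + 3·7^3 + 3·7^2 + 3·7. Bump = 50333400. G_6 = 50333399.
G_6 = 50333399. HB_8(50333399) = 3·8^8 + 3·8^3 + 3·8^2 + 2·8 + 7. Bump = 1162263922. G_7 = 1162263921.
G_7 = 1162263921. HB_9(1162263921) = 3·9^9 + 3·9^3 + 3·9^2 + 2·9 + 6. Bump = 30000003326. G_8 = 30000003325.
G_8 = 30000003325. HB_10(30000003325) = 3·10^10 + 3·10^3 + 3·10^2 + 2·10 + 5. Bump = 855935016216. G_9 = 855935016215.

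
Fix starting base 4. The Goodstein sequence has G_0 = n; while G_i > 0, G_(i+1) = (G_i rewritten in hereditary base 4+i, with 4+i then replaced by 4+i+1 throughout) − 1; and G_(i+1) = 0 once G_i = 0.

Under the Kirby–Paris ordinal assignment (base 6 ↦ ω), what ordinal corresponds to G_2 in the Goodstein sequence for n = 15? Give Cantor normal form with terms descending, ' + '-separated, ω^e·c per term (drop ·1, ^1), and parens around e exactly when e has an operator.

ω·3 + 1

G_0 = 15. HB_4(15) = 3·4 + 3. Bump = 18. G_1 = 17.
G_1 = 17. HB_5(17) = 3·5 + 2. Bump = 20. G_2 = 19.
G_2 = 19. HB_6(19) = 3·6 + 1. Bump = 22. G_3 = 21.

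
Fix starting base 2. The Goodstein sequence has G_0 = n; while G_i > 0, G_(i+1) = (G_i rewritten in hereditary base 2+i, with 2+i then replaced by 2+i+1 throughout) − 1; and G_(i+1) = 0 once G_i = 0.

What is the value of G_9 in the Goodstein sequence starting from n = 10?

1426559238830

(0) 10|_2 = 2^(2 + 1) + 2 ↦ 3^(3 + 1) + 3|_3 = 84 ⇒ 83
(1) 83|_3 = 3^(3 + 1) + 2 ↦ 4^(4 + 1) + 2|_4 = 1026 ⇒ 1025
(2) 1025|_4 = 4^(4 + 1) + 1 ↦ 5^(5 + 1) + 1|_5 = 15626 ⇒ 15625
(3) 15625|_5 = 5^(5 + 1) ↦ 6^(6 + 1)|_6 = 279936 ⇒ 279935
(4) 279935|_6 = 5·6^6 + 5·6^5 + 5·6^4 + 5·6^3 + 5·6^2 + 5·6 + 5 ↦ 5·7^7 + 5·7^5 + 5·7^4 + 5·7^3 + 5·7^2 + 5·7 + 5|_7 = 4215755 ⇒ 4215754
(5) 4215754|_7 = 5·7^7 + 5·7^5 + 5·7^4 + 5·7^3 + 5·7^2 + 5·7 + 4 ↦ 5·8^8 + 5·8^5 + 5·8^4 + 5·8^3 + 5·8^2 + 5·8 + 4|_8 = 84073324 ⇒ 84073323
(6) 84073323|_8 = 5·8^8 + 5·8^5 + 5·8^4 + 5·8^3 + 5·8^2 + 5·8 + 3 ↦ 5·9^9 + 5·9^5 + 5·9^4 + 5·9^3 + 5·9^2 + 5·9 + 3|_9 = 1937434593 ⇒ 1937434592
(7) 1937434592|_9 = 5·9^9 + 5·9^5 + 5·9^4 + 5·9^3 + 5·9^2 + 5·9 + 2 ↦ 5·10^10 + 5·10^5 + 5·10^4 + 5·10^3 + 5·10^2 + 5·10 + 2|_10 = 50000555552 ⇒ 50000555551
(8) 50000555551|_10 = 5·10^10 + 5·10^5 + 5·10^4 + 5·10^3 + 5·10^2 + 5·10 + 1 ↦ 5·11^11 + 5·11^5 + 5·11^4 + 5·11^3 + 5·11^2 + 5·11 + 1|_11 = 1426559238831 ⇒ 1426559238830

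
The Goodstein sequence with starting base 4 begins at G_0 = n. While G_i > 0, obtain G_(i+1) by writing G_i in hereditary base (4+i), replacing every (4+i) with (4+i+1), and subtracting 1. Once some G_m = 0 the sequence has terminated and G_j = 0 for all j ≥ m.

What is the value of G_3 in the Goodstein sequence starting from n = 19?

base 4: 19 = 4^2 + 3; at 5: 5^2 + 3 = 28; next = 27
base 5: 27 = 5^2 + 2; at 6: 6^2 + 2 = 38; next = 37
base 6: 37 = 6^2 + 1; at 7: 7^2 + 1 = 50; next = 49
base 7: 49 = 7^2; at 8: 8^2 = 64; next = 63

49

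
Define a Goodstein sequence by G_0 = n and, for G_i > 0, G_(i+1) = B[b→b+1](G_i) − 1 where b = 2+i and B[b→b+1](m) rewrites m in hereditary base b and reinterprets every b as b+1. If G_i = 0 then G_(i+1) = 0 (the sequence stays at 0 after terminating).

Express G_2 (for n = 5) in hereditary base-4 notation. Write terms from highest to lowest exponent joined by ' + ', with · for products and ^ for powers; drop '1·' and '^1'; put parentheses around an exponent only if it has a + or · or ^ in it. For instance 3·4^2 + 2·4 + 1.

3·4^3 + 3·4^2 + 3·4 + 3

G_0 = 5. HB_2(5) = 2^2 + 1. Bump = 28. G_1 = 27.
G_1 = 27. HB_3(27) = 3^3. Bump = 256. G_2 = 255.
G_2 = 255. HB_4(255) = 3·4^3 + 3·4^2 + 3·4 + 3. Bump = 468. G_3 = 467.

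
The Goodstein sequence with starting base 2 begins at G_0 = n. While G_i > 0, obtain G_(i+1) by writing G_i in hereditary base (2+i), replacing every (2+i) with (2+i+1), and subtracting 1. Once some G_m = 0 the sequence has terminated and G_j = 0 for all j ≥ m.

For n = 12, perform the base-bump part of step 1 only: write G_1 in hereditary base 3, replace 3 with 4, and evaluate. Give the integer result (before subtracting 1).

1066

G_0 = 12. HB_2(12) = 2^(2 + 1) + 2^2. Bump = 108. G_1 = 107.
G_1 = 107. HB_3(107) = 3^(3 + 1) + 2·3^2 + 2·3 + 2. Bump = 1066. G_2 = 1065.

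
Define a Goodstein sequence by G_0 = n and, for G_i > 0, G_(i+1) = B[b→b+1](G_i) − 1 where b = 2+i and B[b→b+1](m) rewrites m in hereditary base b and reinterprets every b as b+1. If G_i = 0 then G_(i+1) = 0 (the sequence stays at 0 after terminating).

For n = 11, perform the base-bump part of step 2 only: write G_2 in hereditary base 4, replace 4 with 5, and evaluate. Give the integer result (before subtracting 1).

(0) 11|_2 = 2^(2 + 1) + 2 + 1 ↦ 3^(3 + 1) + 3 + 1|_3 = 85 ⇒ 84
(1) 84|_3 = 3^(3 + 1) + 3 ↦ 4^(4 + 1) + 4|_4 = 1028 ⇒ 1027
(2) 1027|_4 = 4^(4 + 1) + 3 ↦ 5^(5 + 1) + 3|_5 = 15628 ⇒ 15627

15628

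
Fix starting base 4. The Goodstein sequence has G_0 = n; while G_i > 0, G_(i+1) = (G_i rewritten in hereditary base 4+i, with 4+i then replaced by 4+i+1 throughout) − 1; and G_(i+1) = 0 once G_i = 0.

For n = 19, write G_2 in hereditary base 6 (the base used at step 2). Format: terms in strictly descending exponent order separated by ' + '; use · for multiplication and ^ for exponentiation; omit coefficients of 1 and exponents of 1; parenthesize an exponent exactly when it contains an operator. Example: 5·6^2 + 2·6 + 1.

G_0=19  [base 4] 4^2 + 3  →[4↦5]→  5^2 + 3 = 28  −1 ⇒ G_1=27
G_1=27  [base 5] 5^2 + 2  →[5↦6]→  6^2 + 2 = 38  −1 ⇒ G_2=37
G_2=37  [base 6] 6^2 + 1  →[6↦7]→  7^2 + 1 = 50  −1 ⇒ G_3=49

6^2 + 1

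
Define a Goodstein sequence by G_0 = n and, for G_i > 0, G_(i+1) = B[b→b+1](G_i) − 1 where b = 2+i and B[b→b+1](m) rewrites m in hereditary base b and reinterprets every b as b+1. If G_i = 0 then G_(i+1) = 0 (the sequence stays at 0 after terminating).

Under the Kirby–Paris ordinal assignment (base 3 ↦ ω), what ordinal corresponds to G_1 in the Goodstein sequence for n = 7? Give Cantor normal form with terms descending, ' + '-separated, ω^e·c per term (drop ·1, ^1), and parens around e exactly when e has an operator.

[0] 7 ≡ 2^2 + 2 + 1 (base 2). Lift 3: 31. −1: 30.
[1] 30 ≡ 3^3 + 3 (base 3). Lift 4: 260. −1: 259.

ω^ω + ω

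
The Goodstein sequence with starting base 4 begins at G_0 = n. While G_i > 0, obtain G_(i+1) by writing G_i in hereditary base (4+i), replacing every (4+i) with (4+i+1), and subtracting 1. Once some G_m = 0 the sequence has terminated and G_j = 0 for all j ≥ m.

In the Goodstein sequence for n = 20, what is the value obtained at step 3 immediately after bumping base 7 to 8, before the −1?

G_0 = 20. HB_4(20) = 4^2 + 4. Bump = 30. G_1 = 29.
G_1 = 29. HB_5(29) = 5^2 + 4. Bump = 40. G_2 = 39.
G_2 = 39. HB_6(39) = 6^2 + 3. Bump = 52. G_3 = 51.
G_3 = 51. HB_7(51) = 7^2 + 2. Bump = 66. G_4 = 65.

66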